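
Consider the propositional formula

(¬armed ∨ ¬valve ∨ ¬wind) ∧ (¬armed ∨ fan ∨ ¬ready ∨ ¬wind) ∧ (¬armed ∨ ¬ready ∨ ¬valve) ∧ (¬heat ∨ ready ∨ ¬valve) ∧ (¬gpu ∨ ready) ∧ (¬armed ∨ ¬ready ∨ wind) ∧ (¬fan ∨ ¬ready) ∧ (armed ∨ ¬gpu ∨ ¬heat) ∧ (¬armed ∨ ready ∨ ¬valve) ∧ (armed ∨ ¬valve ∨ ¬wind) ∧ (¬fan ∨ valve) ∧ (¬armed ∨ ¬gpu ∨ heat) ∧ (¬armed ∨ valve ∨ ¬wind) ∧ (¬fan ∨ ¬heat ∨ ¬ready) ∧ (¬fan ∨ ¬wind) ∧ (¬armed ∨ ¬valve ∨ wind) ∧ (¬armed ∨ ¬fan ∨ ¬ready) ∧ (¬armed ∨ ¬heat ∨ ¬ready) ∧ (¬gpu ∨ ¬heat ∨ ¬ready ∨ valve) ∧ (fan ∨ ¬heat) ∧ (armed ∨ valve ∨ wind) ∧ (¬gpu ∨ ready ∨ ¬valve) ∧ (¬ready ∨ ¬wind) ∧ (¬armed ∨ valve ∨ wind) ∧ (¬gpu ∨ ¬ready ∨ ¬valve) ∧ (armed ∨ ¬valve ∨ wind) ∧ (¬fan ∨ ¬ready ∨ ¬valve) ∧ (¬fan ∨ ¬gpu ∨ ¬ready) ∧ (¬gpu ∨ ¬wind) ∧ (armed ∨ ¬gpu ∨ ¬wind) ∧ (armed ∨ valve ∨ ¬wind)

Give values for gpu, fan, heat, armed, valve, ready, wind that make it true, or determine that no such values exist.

No satisfying assignment exists.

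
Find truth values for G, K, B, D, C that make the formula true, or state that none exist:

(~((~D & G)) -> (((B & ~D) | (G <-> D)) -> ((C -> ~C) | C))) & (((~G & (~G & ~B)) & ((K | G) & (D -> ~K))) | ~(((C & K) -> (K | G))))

G = False, K = True, B = False, D = False, C = True

  ~((~D & G)) -> (((B & ~D) | (G <-> D)) -> ((C -> ~C) | C)) = True
    ~((~D & G)) = True
      ~D & G = False
        ~D = True
    ((B & ~D) | (G <-> D)) -> ((C -> ~C) | C) = True
      (B & ~D) | (G <-> D) = True
        B & ~D = False
          ~D = True
        G <-> D = True
      (C -> ~C) | C = True
        C -> ~C = False
          ~C = False
  ((~G & (~G & ~B)) & ((K | G) & (D -> ~K))) | ~(((C & K) -> (K | G))) = True
    (~G & (~G & ~B)) & ((K | G) & (D -> ~K)) = True
      ~G & (~G & ~B) = True
        ~G = True
        ~G & ~B = True
          ~G = True
          ~B = True
      (K | G) & (D -> ~K) = True
        K | G = True
        D -> ~K = True
          ~K = False
    ~(((C & K) -> (K | G))) = False
      (C & K) -> (K | G) = True
        C & K = True
        K | G = True
Both conjuncts True, so the formula holds.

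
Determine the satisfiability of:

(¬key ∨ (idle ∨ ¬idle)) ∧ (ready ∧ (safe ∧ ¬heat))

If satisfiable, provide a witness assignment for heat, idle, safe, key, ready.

heat: False; idle: False; safe: True; key: True; ready: True

  ¬key ∨ (idle ∨ ¬idle) = True
    ¬key = False
    idle ∨ ¬idle = True
      ¬idle = True
  ready ∧ (safe ∧ ¬heat) = True
    safe ∧ ¬heat = True
      ¬heat = True
Both conjuncts True, so the formula holds.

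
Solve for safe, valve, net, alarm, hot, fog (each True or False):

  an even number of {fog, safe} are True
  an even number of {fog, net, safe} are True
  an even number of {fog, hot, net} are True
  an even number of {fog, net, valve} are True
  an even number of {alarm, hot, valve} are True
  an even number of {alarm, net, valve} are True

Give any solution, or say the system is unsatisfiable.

safe = False, valve = False, net = False, alarm = False, hot = False, fog = False

{fog, safe}: 0 true → even ✓
{fog, net, safe}: 0 true → even ✓
{fog, hot, net}: 0 true → even ✓
{fog, net, valve}: 0 true → even ✓
{alarm, hot, valve}: 0 true → even ✓
{alarm, net, valve}: 0 true → even ✓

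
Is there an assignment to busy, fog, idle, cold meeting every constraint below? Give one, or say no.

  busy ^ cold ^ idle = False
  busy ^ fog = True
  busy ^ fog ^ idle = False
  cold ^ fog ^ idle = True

busy=T, fog=F, idle=T, cold=F

busy ^ cold ^ idle = T ^ F ^ T = False ✓
busy ^ fog = T ^ F = True ✓
busy ^ fog ^ idle = T ^ F ^ T = False ✓
cold ^ fog ^ idle = F ^ F ^ T = True ✓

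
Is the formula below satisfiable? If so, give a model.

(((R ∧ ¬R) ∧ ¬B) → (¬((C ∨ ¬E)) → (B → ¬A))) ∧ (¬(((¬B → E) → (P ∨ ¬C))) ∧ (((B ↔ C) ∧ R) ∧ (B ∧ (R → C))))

R=T, B=T, C=T, A=F, P=F, E=F

  ((R ∧ ¬R) ∧ ¬B) → (¬((C ∨ ¬E)) → (B → ¬A)) = True
    (R ∧ ¬R) ∧ ¬B = False
      R ∧ ¬R = False
        ¬R = False
      ¬B = False
    ¬((C ∨ ¬E)) → (B → ¬A) = True
      ¬((C ∨ ¬E)) = False
        C ∨ ¬E = True
          ¬E = True
      B → ¬A = True
        ¬A = True
  ¬(((¬B → E) → (P ∨ ¬C))) ∧ (((B ↔ C) ∧ R) ∧ (B ∧ (R → C))) = True
    ¬(((¬B → E) → (P ∨ ¬C))) = True
      (¬B → E) → (P ∨ ¬C) = False
        ¬B → E = True
          ¬B = False
        P ∨ ¬C = False
          ¬C = False
    ((B ↔ C) ∧ R) ∧ (B ∧ (R → C)) = True
      (B ↔ C) ∧ R = True
        B ↔ C = True
      B ∧ (R → C) = True
        R → C = True
Both conjuncts True, so the formula holds.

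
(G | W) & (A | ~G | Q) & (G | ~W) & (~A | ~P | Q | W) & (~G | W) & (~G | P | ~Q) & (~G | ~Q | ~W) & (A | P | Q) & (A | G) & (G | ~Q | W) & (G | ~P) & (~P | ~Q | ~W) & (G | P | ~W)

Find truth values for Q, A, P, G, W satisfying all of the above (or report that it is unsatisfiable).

Q: False, A: True, P: False, G: True, W: True

Set Q = False.
Try A = False:
  (A | ~G | Q) forces G = False.
  clause (A | G) is falsified — backtrack.
So A = True.
Set P = False.
Try G = False:
  (G | W) forces W = True.
  clause (G | ~W) is falsified — backtrack.
So G = True.
  then (~G | W) forces W = True.
All clauses satisfied.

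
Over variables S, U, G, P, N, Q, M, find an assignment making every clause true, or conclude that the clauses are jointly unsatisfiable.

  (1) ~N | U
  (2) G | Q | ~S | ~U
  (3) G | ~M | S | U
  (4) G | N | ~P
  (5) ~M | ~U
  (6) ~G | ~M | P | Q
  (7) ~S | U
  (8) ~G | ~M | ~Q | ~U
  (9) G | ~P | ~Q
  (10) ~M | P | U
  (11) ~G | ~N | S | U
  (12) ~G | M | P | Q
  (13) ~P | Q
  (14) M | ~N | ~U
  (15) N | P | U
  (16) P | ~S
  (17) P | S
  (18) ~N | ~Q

S: True; U: True; G: True; P: True; N: False; Q: True; M: False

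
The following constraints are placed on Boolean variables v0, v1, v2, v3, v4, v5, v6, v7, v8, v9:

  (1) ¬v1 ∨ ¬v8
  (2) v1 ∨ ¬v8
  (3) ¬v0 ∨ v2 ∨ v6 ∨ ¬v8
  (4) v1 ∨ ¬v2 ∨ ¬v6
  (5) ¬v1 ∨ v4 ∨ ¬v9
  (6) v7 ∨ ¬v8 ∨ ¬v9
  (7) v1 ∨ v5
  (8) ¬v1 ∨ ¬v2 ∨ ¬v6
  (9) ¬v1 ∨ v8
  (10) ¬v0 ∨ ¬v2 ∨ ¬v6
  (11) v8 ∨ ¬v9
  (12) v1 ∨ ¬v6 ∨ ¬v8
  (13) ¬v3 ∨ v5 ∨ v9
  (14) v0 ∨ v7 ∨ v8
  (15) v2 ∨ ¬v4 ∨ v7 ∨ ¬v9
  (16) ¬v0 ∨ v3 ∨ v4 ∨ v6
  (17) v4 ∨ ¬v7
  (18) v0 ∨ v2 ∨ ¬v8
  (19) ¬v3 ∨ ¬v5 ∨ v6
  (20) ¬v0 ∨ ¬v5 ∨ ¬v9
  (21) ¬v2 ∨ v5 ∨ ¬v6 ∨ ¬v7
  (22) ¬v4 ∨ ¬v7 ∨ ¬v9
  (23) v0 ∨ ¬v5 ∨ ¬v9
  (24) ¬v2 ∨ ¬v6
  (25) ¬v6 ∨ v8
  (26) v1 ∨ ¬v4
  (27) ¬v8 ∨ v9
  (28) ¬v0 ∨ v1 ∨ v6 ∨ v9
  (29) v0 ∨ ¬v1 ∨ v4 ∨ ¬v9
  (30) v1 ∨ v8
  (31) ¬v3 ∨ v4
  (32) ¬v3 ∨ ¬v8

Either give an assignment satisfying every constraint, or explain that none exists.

Unsatisfiable — no assignment works.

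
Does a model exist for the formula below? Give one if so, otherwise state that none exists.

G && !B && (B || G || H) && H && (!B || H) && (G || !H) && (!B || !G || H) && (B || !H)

No satisfying assignment exists.

Case B = True:
  Clause (!B) is falsified — contradiction.
Case B = False:
  (G) forces G = True.
  (H) forces H = True.
  Clause (B || !H) is falsified — contradiction.
Both cases fail, so the formula is unsatisfiable.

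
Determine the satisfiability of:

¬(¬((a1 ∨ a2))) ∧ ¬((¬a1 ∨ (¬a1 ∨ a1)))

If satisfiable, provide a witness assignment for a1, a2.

The conjunct ¬((¬a1 ∨ (¬a1 ∨ a1))) is unsatisfiable on its own:
  a1=F: evaluates to False.
  a1=T: evaluates to False.
So the whole conjunction is unsatisfiable.

Unsatisfiable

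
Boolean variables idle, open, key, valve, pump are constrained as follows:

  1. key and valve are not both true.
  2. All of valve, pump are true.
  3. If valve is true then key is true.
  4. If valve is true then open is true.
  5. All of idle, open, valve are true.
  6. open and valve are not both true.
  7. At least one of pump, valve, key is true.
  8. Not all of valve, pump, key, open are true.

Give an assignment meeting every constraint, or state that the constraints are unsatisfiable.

Case open = True:
  (2) forces valve = True.
  Constraint (6) is violated (open=T, valve=T) — contradiction.
Case open = False:
  Constraint (5) is violated (open=F) — contradiction.
Both cases fail — unsatisfiable.

Unsatisfiable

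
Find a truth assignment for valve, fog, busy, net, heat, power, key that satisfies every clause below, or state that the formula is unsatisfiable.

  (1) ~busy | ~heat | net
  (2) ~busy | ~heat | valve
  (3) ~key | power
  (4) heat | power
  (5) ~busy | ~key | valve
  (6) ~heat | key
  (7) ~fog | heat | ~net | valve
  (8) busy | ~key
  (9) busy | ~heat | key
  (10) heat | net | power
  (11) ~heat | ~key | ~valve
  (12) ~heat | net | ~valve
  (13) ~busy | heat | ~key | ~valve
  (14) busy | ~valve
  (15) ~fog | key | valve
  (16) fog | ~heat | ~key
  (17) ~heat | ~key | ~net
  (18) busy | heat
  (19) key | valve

valve = True, fog = True, busy = True, net = False, heat = False, power = True, key = False

Set valve = True.
  then (busy | ~valve) forces busy = True.
Set fog = True.
Set net = False.
  then (~busy | ~heat | net) forces heat = False.
  then (heat | power) forces power = True.
  then (~busy | heat | ~key | ~valve) forces key = False.
All clauses satisfied.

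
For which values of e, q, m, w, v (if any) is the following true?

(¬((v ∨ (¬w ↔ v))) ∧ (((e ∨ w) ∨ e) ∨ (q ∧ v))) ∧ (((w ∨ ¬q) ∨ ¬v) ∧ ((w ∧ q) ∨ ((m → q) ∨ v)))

e = True, q = True, m = True, w = False, v = False

  ¬((v ∨ (¬w ↔ v))) ∧ (((e ∨ w) ∨ e) ∨ (q ∧ v)) = True
    ¬((v ∨ (¬w ↔ v))) = True
      v ∨ (¬w ↔ v) = False
        ¬w ↔ v = False
          ¬w = True
    ((e ∨ w) ∨ e) ∨ (q ∧ v) = True
      (e ∨ w) ∨ e = True
        e ∨ w = True
      q ∧ v = False
  ((w ∨ ¬q) ∨ ¬v) ∧ ((w ∧ q) ∨ ((m → q) ∨ v)) = True
    (w ∨ ¬q) ∨ ¬v = True
      w ∨ ¬q = False
        ¬q = False
      ¬v = True
    (w ∧ q) ∨ ((m → q) ∨ v) = True
      w ∧ q = False
      (m → q) ∨ v = True
        m → q = True
Both conjuncts True, so the formula holds.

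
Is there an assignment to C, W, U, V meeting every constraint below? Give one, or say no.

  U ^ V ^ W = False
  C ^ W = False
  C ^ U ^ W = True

C=F; W=F; U=T; V=T

U ^ V ^ W = T ^ T ^ F = False ✓
C ^ W = F ^ F = False ✓
C ^ U ^ W = F ^ T ^ F = True ✓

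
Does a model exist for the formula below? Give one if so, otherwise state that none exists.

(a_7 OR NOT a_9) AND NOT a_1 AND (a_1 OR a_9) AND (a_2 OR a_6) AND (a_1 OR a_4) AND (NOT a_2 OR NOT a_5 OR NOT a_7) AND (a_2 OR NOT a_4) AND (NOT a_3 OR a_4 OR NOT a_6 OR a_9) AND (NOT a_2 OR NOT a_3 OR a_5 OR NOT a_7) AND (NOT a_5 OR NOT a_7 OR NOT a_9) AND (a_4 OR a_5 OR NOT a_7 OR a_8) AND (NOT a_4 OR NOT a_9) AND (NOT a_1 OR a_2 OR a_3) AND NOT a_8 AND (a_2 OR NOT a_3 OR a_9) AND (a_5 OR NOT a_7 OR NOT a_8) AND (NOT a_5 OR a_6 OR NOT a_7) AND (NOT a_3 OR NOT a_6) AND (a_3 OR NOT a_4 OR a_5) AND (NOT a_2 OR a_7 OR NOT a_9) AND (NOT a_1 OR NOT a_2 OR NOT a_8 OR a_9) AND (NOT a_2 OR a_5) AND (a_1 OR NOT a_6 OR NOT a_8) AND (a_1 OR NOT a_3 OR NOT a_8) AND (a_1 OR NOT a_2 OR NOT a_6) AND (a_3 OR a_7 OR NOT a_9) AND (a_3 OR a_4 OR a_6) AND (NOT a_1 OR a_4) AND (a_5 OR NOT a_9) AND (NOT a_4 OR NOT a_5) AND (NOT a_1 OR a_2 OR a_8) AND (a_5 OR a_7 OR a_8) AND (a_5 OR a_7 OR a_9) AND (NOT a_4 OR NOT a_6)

Unsatisfiable — no assignment works.

Case a_1 = True:
  Clause (NOT a_1) is falsified — contradiction.
Case a_1 = False:
  (a_1 OR a_9) forces a_9 = True.
  (a_7 OR NOT a_9) forces a_7 = True.
  (a_1 OR a_4) forces a_4 = True.
  Clause (NOT a_4 OR NOT a_9) is falsified — contradiction.
Both cases fail, so the formula is unsatisfiable.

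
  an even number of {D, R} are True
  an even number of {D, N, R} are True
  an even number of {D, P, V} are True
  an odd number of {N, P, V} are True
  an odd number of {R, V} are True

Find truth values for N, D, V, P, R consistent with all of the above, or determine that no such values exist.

N=F, D=T, V=F, P=T, R=T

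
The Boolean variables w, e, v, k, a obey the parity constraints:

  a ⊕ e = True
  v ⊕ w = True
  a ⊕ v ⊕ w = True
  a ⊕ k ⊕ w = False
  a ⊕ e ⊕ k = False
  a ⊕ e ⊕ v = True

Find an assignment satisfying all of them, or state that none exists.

w: True, e: True, v: False, k: True, a: False

a ⊕ e = F ⊕ T = True ✓
v ⊕ w = F ⊕ T = True ✓
a ⊕ v ⊕ w = F ⊕ F ⊕ T = True ✓
a ⊕ k ⊕ w = F ⊕ T ⊕ T = False ✓
a ⊕ e ⊕ k = F ⊕ T ⊕ T = False ✓
a ⊕ e ⊕ v = F ⊕ T ⊕ F = True ✓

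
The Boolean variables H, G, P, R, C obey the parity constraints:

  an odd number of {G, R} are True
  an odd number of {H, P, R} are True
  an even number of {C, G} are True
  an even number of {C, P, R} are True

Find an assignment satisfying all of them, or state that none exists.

H=F, G=T, P=T, R=F, C=T

{G, R}: 1 true → odd ✓
{H, P, R}: 1 true → odd ✓
{C, G}: 2 true → even ✓
{C, P, R}: 2 true → even ✓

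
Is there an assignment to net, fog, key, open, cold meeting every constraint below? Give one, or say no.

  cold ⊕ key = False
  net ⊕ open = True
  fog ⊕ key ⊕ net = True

net = True, fog = True, key = True, open = False, cold = True

cold ⊕ key = T ⊕ T = False ✓
net ⊕ open = T ⊕ F = True ✓
fog ⊕ key ⊕ net = T ⊕ T ⊕ T = True ✓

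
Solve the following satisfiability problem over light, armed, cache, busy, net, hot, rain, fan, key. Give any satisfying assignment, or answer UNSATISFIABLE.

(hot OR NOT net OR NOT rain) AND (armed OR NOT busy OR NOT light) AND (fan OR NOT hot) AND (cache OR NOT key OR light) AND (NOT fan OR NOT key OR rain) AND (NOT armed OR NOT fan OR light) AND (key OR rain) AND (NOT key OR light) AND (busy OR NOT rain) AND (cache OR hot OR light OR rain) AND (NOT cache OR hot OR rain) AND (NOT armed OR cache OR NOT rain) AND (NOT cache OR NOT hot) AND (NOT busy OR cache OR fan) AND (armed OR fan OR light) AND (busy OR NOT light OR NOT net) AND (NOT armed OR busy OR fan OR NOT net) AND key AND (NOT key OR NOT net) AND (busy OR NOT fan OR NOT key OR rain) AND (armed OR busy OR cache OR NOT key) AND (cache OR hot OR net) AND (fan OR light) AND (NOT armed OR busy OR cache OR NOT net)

light = True, armed = True, cache = True, busy = True, net = False, hot = False, rain = True, fan = True, key = True

Unit clause (key) forces key = True.
In (NOT key OR NOT net) only NOT net is left, so net = False.
In (NOT key OR light) only light is left, so light = True.
Set armed = True.
Try cache = False:
  (NOT armed OR cache OR NOT rain) forces rain = False.
  (NOT fan OR NOT key OR rain) forces fan = False.
  (fan OR NOT hot) forces hot = False.
  clause (cache OR hot OR net) is falsified — backtrack.
So cache = True.
  then (NOT cache OR NOT hot) forces hot = False.
  then (NOT cache OR hot OR rain) forces rain = True.
  then (busy OR NOT rain) forces busy = True.
Set fan = True.
All clauses satisfied.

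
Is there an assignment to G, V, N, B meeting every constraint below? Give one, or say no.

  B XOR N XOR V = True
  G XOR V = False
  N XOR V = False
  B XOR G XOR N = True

G = False; V = False; N = False; B = True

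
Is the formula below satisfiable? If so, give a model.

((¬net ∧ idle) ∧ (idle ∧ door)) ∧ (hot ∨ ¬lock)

door=T; idle=T; lock=F; net=F; hot=T

  (¬net ∧ idle) ∧ (idle ∧ door) = True
    ¬net ∧ idle = True
      ¬net = True
    idle ∧ door = True
  hot ∨ ¬lock = True
    ¬lock = True
Both conjuncts True, so the formula holds.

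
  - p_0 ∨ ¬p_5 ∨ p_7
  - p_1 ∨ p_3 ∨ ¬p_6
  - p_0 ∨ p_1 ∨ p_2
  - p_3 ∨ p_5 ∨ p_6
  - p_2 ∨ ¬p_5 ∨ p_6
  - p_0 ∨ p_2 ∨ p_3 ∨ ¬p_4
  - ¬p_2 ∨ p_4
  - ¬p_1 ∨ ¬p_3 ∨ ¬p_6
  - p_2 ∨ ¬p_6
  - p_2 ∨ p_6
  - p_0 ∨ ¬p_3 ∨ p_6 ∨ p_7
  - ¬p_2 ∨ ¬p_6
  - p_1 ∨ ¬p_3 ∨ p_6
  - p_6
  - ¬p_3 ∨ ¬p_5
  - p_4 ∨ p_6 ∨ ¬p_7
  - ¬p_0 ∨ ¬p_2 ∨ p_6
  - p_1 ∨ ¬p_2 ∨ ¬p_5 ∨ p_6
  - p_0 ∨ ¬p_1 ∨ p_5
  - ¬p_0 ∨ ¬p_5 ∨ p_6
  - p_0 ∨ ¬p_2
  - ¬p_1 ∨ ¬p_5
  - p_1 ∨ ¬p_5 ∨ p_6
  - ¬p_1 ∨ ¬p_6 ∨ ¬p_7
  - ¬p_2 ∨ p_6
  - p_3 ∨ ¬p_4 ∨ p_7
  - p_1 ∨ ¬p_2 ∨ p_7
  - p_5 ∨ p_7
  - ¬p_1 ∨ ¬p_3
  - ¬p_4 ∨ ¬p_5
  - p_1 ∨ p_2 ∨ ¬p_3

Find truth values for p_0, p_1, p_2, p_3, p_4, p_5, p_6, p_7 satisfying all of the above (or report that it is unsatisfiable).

Case p_6 = True:
  (p_2 ∨ ¬p_6) forces p_2 = True.
  Clause (¬p_2 ∨ ¬p_6) is falsified — contradiction.
Case p_6 = False:
  Clause (p_6) is falsified — contradiction.
Both cases fail, so the formula is unsatisfiable.

Unsatisfiable — no assignment works.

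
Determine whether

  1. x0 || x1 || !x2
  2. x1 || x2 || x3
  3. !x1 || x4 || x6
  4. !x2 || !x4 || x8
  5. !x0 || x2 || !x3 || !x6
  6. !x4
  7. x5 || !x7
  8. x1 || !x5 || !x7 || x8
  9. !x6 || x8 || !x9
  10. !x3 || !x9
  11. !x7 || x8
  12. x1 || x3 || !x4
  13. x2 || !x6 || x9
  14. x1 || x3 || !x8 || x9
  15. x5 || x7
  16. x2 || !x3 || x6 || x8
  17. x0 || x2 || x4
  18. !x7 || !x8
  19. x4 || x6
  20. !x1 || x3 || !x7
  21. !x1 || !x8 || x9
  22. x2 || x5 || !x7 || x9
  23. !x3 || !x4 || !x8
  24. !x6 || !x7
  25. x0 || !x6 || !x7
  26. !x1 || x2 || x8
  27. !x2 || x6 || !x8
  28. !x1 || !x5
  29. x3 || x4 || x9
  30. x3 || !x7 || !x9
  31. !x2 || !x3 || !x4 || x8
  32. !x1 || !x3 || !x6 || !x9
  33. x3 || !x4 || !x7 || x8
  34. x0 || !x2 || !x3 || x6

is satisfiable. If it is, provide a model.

Unit clause (!x4) forces x4 = False.
In (x4 || x6) only x6 is left, so x6 = True.
In (!x6 || !x7) only !x7 is left, so x7 = False.
In (x5 || x7) only x5 is left, so x5 = True.
In (!x1 || !x5) only !x1 is left, so x1 = False.
Try x0 = False:
  (x0 || x1 || !x2) forces x2 = False.
  clause (x0 || x2 || x4) is falsified — backtrack.
So x0 = True.
Set x2 = True.
Set x3 = True.
  then (!x3 || !x9) forces x9 = False.
Set x8 = True.
All clauses satisfied.

x0=T, x1=F, x2=T, x3=T, x4=F, x5=T, x6=T, x7=F, x8=T, x9=F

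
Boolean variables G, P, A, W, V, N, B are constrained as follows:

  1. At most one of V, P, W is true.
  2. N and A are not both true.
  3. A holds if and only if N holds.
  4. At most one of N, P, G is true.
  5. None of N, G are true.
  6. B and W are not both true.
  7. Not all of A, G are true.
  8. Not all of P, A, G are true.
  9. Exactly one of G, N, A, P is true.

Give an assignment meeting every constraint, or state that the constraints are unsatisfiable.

G=F, P=T, A=F, W=F, V=F, N=F, B=F

  (1) {V, P, W}: 1 true — at most one ✓
  (2) N=F, A=F — not both ✓
  (3) A=F, N=F — same ✓
  (4) {N, P, G}: 1 true — at most one ✓
  (5) {N, G}: 0 true — none ✓
  (6) B=F, W=F — not both ✓
  (7) {A, G}: 0/2 true — not all ✓
  (8) {P, A, G}: 1/3 true — not all ✓
  (9) {G, N, A, P}: 1 true — exactly one ✓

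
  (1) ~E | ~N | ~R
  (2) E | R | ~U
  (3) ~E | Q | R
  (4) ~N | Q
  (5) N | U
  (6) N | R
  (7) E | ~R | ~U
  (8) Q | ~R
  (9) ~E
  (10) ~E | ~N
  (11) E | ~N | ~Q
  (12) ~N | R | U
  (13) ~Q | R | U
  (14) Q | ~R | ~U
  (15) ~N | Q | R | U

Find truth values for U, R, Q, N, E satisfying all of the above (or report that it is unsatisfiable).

Case U = True:
  (~E) forces E = False.
  (E | R | ~U) forces R = True.
  Clause (E | ~R | ~U) is falsified — contradiction.
Case U = False:
  (N | U) forces N = True.
  (~N | Q) forces Q = True.
  (~E) forces E = False.
  Clause (E | ~N | ~Q) is falsified — contradiction.
Both cases fail, so the formula is unsatisfiable.

Unsatisfiable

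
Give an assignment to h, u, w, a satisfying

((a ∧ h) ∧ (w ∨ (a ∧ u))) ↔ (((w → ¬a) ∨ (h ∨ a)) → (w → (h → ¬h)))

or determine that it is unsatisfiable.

h: True, u: True, w: True, a: False

  ((a ∧ h) ∧ (w ∨ (a ∧ u))) ↔ (((w → ¬a) ∨ (h ∨ a)) → (w → (h → ¬h))) = True
    (a ∧ h) ∧ (w ∨ (a ∧ u)) = False
      a ∧ h = False
      w ∨ (a ∧ u) = True
        a ∧ u = False
    ((w → ¬a) ∨ (h ∨ a)) → (w → (h → ¬h)) = False
      (w → ¬a) ∨ (h ∨ a) = True
        w → ¬a = True
          ¬a = True
        h ∨ a = True
      w → (h → ¬h) = False
        h → ¬h = False
          ¬h = False
The formula evaluates to True.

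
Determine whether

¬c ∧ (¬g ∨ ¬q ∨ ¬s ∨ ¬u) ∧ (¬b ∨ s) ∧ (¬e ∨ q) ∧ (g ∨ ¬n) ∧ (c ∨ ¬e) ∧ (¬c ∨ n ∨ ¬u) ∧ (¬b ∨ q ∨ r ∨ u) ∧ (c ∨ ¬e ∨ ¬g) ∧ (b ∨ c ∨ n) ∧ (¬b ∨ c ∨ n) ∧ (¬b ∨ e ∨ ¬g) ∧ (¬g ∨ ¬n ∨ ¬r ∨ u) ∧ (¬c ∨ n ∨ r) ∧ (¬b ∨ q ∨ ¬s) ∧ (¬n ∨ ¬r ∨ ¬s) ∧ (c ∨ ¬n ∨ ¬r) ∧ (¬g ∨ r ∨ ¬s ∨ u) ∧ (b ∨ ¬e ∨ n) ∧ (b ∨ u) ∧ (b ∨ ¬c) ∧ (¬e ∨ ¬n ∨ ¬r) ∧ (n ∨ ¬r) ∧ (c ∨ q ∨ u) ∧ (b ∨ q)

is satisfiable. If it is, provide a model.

b: False, u: True, r: False, e: False, q: True, c: False, s: False, g: True, n: True

Unit clause (¬c) forces c = False.
In (c ∨ ¬e) only ¬e is left, so e = False.
Try b = True:
  (¬b ∨ s) forces s = True.
  (¬b ∨ c ∨ n) forces n = True.
  (g ∨ ¬n) forces g = True.
  clause (¬b ∨ e ∨ ¬g) is falsified — backtrack.
So b = False.
  then (b ∨ c ∨ n) forces n = True.
  then (c ∨ ¬n ∨ ¬r) forces r = False.
  then (b ∨ u) forces u = True.
  then (b ∨ q) forces q = True.
  then (g ∨ ¬n) forces g = True.
  then (¬g ∨ ¬q ∨ ¬s ∨ ¬u) forces s = False.
All clauses satisfied.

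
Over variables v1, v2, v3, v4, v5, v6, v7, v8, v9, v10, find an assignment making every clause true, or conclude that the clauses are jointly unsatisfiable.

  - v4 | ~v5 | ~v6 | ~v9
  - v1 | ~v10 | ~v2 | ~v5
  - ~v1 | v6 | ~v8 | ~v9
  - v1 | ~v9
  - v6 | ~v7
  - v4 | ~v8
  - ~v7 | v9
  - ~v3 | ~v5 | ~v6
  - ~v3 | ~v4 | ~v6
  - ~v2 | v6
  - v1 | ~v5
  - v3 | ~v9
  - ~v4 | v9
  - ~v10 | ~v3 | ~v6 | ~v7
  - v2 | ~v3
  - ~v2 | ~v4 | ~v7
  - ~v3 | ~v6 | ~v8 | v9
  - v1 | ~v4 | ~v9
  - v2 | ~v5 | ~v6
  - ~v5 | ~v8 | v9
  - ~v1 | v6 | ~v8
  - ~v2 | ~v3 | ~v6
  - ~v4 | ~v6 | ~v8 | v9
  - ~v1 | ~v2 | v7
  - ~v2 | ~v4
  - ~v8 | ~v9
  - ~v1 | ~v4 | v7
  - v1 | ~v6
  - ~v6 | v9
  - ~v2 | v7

Set v1 = True.
Try v2 = True:
  (~v2 | v6) forces v6 = True.
  (~v2 | ~v3 | ~v6) forces v3 = False.
  (v3 | ~v9) forces v9 = False.
  clause (~v6 | v9) is falsified — backtrack.
So v2 = False.
  then (v2 | ~v3) forces v3 = False.
  then (v3 | ~v9) forces v9 = False.
  then (~v4 | v9) forces v4 = False.
  then (~v6 | v9) forces v6 = False.
  then (v6 | ~v7) forces v7 = False.
  then (v4 | ~v8) forces v8 = False.
Set v5 = False.
Set v10 = True.
All clauses satisfied.

v1=T; v2=F; v3=F; v4=F; v5=F; v6=F; v7=F; v8=F; v9=F; v10=T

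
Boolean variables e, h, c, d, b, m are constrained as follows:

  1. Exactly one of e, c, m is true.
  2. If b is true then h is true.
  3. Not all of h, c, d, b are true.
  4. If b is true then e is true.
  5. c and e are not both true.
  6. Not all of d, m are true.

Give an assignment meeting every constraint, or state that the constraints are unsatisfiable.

e = False; h = True; c = False; d = False; b = False; m = True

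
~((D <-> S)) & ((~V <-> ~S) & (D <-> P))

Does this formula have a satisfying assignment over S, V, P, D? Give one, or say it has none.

S = False; V = False; P = True; D = True

  ~((D <-> S)) = True
    D <-> S = False
  (~V <-> ~S) & (D <-> P) = True
    ~V <-> ~S = True
      ~V = True
      ~S = True
    D <-> P = True
Both conjuncts True, so the formula holds.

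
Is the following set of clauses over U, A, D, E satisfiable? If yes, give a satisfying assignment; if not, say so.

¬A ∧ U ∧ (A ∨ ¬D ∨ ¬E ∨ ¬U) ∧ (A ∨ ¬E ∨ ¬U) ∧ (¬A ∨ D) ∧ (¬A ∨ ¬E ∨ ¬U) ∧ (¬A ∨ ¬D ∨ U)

Unit clause (¬A) forces A = False.
Unit clause (U) forces U = True.
In (A ∨ ¬E ∨ ¬U) only ¬E is left, so E = False.
Set D = False.
Check each clause:
  (¬A): ¬A holds.
  (U): U holds.
  (A ∨ ¬D ∨ ¬E ∨ ¬U): ¬D holds.
  (A ∨ ¬E ∨ ¬U): ¬E holds.
  (¬A ∨ D): ¬A holds.
  (¬A ∨ ¬E ∨ ¬U): ¬A holds.
  (¬A ∨ ¬D ∨ U): ¬A holds.
All clauses satisfied.

U=T, A=F, D=F, E=F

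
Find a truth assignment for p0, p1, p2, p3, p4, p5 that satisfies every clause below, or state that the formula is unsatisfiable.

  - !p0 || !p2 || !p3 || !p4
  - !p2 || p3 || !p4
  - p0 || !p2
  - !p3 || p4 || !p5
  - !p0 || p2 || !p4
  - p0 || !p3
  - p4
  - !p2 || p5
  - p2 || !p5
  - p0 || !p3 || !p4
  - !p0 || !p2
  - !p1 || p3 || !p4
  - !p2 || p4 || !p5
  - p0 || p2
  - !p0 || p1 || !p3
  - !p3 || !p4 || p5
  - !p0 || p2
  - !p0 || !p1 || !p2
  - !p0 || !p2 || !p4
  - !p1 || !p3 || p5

UNSATISFIABLE

Case p0 = True:
  (p4) forces p4 = True.
  (!p0 || p2 || !p4) forces p2 = True.
  Clause (!p0 || !p2) is falsified — contradiction.
Case p0 = False:
  (p0 || !p2) forces p2 = False.
  Clause (p0 || p2) is falsified — contradiction.
Both cases fail, so the formula is unsatisfiable.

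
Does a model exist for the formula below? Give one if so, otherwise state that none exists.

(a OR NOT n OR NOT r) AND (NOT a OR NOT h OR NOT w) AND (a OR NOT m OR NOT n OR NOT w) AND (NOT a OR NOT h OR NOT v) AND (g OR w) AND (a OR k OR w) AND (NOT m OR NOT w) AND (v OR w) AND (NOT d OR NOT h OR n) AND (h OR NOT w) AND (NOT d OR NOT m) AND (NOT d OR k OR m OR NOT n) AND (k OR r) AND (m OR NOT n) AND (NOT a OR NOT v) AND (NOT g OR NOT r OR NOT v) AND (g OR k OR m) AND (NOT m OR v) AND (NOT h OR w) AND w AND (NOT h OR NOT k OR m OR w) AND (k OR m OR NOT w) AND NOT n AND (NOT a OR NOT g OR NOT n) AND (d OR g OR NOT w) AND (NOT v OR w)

d=F, a=F, w=T, m=F, g=T, k=T, r=F, h=T, v=F, n=F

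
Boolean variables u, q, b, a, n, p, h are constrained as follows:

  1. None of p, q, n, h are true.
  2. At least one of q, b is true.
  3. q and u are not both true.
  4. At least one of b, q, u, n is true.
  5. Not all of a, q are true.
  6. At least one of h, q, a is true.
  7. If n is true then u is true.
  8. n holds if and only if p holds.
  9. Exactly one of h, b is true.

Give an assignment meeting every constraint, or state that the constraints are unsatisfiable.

u = True, q = False, b = True, a = True, n = False, p = False, h = False

  (1) {p, q, n, h}: 0 true — none ✓
  (2) {q, b}: 1 true — at least one ✓
  (3) q=F, u=T — not both ✓
  (4) {b, q, u, n}: 2 true — at least one ✓
  (5) {a, q}: 1/2 true — not all ✓
  (6) {h, q, a}: 1 true — at least one ✓
  (7) n=F ⇒ u: vacuous ✓
  (8) n=F, p=F — same ✓
  (9) {h, b}: 1 true — exactly one ✓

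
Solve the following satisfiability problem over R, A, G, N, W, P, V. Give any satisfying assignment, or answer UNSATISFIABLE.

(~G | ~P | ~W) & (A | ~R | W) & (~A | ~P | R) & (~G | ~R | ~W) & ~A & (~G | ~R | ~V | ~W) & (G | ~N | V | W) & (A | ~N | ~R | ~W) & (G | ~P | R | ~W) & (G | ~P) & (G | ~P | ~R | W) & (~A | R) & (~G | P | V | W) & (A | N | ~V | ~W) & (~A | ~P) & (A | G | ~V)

R = False, A = False, G = True, N = False, W = False, P = True, V = False

Unit clause (~A) forces A = False.
Set R = False.
Set G = True.
Set N = False.
Set W = False.
Set P = True.
Set V = False.
All clauses satisfied.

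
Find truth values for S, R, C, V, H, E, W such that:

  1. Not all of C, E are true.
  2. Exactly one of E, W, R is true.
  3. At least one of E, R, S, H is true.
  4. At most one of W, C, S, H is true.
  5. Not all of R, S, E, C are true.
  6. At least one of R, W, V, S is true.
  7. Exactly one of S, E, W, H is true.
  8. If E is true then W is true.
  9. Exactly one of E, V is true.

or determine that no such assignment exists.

S: False, R: True, C: False, V: True, H: True, E: False, W: False

  (1) {C, E}: 0/2 true — not all ✓
  (2) {E, W, R}: 1 true — exactly one ✓
  (3) {E, R, S, H}: 2 true — at least one ✓
  (4) {W, C, S, H}: 1 true — at most one ✓
  (5) {R, S, E, C}: 1/4 true — not all ✓
  (6) {R, W, V, S}: 2 true — at least one ✓
  (7) {S, E, W, H}: 1 true — exactly one ✓
  (8) E=F ⇒ W: vacuous ✓
  (9) {E, V}: 1 true — exactly one ✓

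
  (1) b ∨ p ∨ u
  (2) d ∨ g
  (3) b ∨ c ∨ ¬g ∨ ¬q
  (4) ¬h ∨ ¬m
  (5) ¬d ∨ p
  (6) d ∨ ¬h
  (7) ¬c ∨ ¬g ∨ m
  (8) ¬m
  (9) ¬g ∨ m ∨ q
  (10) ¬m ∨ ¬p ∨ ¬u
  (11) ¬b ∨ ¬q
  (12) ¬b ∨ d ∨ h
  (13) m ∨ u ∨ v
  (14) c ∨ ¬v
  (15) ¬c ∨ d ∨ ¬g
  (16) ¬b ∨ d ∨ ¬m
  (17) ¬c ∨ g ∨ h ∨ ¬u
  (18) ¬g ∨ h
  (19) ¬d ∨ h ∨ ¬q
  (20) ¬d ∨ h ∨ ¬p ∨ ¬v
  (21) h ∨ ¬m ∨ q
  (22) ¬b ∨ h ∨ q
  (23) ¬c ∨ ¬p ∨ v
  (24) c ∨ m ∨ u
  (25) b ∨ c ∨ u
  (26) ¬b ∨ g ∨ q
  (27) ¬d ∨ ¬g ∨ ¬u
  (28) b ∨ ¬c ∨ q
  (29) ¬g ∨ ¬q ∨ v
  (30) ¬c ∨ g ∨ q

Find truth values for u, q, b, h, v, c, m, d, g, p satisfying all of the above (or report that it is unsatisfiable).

u = True, q = True, b = False, h = True, v = True, c = True, m = False, d = True, g = False, p = True

Unit clause (¬m) forces m = False.
Set u = True.
Set q = True.
  then (¬b ∨ ¬q) forces b = False.
Try h = False:
  (¬g ∨ h) forces g = False.
  (d ∨ g) forces d = True.
  clause (¬d ∨ h ∨ ¬q) is falsified — backtrack.
So h = True.
  then (d ∨ ¬h) forces d = True.
  then (¬d ∨ ¬g ∨ ¬u) forces g = False.
  then (¬d ∨ p) forces p = True.
Set v = True.
  then (c ∨ ¬v) forces c = True.
All clauses satisfied.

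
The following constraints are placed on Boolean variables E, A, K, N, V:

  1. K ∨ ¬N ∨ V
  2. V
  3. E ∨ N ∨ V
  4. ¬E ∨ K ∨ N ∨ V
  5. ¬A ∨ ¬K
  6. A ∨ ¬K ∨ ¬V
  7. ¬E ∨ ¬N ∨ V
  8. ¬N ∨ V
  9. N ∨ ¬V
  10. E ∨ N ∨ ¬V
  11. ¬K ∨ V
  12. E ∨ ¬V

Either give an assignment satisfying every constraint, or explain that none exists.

E=T; A=T; K=F; N=T; V=T

Unit clause (V) forces V = True.
In (N ∨ ¬V) only N is left, so N = True.
In (E ∨ ¬V) only E is left, so E = True.
Set A = True.
  then (¬A ∨ ¬K) forces K = False.
All clauses satisfied.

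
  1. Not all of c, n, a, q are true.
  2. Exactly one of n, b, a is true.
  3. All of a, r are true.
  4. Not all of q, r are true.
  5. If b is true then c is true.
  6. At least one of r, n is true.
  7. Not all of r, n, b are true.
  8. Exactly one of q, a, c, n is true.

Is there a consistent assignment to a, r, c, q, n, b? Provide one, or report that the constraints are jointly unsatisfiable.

a = True, r = True, c = False, q = False, n = False, b = False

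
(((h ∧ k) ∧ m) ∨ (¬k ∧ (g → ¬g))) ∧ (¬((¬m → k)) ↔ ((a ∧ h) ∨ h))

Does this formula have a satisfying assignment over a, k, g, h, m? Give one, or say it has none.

a = False, k = False, g = False, h = False, m = True

  ((h ∧ k) ∧ m) ∨ (¬k ∧ (g → ¬g)) = True
    (h ∧ k) ∧ m = False
      h ∧ k = False
    ¬k ∧ (g → ¬g) = True
      ¬k = True
      g → ¬g = True
        ¬g = True
  ¬((¬m → k)) ↔ ((a ∧ h) ∨ h) = True
    ¬((¬m → k)) = False
      ¬m → k = True
        ¬m = False
    (a ∧ h) ∨ h = False
      a ∧ h = False
Both conjuncts True, so the formula holds.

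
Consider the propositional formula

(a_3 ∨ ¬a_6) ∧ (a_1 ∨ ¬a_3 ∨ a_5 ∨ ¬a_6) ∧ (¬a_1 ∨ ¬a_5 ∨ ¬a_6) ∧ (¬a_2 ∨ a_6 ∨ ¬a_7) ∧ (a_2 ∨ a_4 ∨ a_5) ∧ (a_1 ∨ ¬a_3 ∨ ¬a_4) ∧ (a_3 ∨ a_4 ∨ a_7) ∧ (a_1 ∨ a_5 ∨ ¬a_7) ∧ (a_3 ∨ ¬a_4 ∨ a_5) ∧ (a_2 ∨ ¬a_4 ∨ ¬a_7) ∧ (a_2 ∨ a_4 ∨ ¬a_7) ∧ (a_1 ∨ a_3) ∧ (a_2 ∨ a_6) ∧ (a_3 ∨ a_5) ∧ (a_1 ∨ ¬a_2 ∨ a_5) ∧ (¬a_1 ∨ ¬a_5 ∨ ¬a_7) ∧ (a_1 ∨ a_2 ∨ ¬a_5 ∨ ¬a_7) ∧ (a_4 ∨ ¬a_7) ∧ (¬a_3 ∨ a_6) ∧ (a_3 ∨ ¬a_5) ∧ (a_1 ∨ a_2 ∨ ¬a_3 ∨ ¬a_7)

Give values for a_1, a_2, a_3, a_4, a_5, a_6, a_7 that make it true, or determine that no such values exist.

a_1 = True; a_2 = True; a_3 = True; a_4 = True; a_5 = False; a_6 = True; a_7 = False

Set a_1 = True.
Set a_2 = True.
Try a_3 = False:
  (a_3 ∨ ¬a_6) forces a_6 = False.
  (¬a_2 ∨ a_6 ∨ ¬a_7) forces a_7 = False.
  (a_3 ∨ a_4 ∨ a_7) forces a_4 = True.
  (a_3 ∨ ¬a_4 ∨ a_5) forces a_5 = True.
  clause (a_3 ∨ ¬a_5) is falsified — backtrack.
So a_3 = True.
  then (¬a_3 ∨ a_6) forces a_6 = True.
  then (¬a_1 ∨ ¬a_5 ∨ ¬a_6) forces a_5 = False.
Set a_4 = True.
Set a_7 = False.
All clauses satisfied.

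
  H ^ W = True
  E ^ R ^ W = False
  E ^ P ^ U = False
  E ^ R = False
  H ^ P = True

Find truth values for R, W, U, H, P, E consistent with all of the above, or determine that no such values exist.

R=T; W=F; U=T; H=T; P=F; E=T

H ^ W = T ^ F = True ✓
E ^ R ^ W = T ^ T ^ F = False ✓
E ^ P ^ U = T ^ F ^ T = False ✓
E ^ R = T ^ T = False ✓
H ^ P = T ^ F = True ✓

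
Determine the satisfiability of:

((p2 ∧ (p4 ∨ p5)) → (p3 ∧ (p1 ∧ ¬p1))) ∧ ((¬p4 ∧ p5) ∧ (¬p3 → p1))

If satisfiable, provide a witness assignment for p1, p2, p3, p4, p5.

p1 = True, p2 = False, p3 = True, p4 = False, p5 = True

  (p2 ∧ (p4 ∨ p5)) → (p3 ∧ (p1 ∧ ¬p1)) = True
    p2 ∧ (p4 ∨ p5) = False
      p4 ∨ p5 = True
    p3 ∧ (p1 ∧ ¬p1) = False
      p1 ∧ ¬p1 = False
        ¬p1 = False
  (¬p4 ∧ p5) ∧ (¬p3 → p1) = True
    ¬p4 ∧ p5 = True
      ¬p4 = True
    ¬p3 → p1 = True
      ¬p3 = False
Both conjuncts True, so the formula holds.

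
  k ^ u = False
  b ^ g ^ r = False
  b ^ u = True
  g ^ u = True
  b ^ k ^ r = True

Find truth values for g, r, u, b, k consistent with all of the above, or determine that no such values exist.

g=T, r=F, u=F, b=T, k=F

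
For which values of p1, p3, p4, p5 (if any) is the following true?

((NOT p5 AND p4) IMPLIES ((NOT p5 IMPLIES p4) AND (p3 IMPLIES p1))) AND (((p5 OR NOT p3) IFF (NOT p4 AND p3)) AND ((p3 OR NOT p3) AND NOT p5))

p1=T, p3=T, p4=T, p5=F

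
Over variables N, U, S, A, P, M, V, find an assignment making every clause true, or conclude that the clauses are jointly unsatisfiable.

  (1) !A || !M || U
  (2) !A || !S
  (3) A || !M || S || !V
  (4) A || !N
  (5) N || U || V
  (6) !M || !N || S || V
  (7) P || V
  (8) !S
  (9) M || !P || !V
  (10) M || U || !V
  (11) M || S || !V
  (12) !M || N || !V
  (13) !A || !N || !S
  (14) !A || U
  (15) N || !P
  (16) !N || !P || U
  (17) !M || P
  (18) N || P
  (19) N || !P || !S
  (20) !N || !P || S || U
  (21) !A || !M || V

N = True, U = True, S = False, A = True, P = True, M = True, V = True

Unit clause (!S) forces S = False.
Try N = False:
  (N || !P) forces P = False.
  clause (N || P) is falsified — backtrack.
So N = True.
  then (A || !N) forces A = True.
  then (!A || U) forces U = True.
Try P = False:
  (P || V) forces V = True.
  (M || S || !V) forces M = True.
  clause (!M || P) is falsified — backtrack.
So P = True.
Set M = True.
  then (!M || !N || S || V) forces V = True.
All clauses satisfied.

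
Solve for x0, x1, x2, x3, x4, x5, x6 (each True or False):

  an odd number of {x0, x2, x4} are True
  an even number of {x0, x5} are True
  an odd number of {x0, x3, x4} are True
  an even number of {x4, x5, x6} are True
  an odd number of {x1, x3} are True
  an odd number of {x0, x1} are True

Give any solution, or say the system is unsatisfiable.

x0 = True, x1 = False, x2 = True, x3 = True, x4 = True, x5 = True, x6 = False

{x0, x2, x4}: 3 true → odd ✓
{x0, x5}: 2 true → even ✓
{x0, x3, x4}: 3 true → odd ✓
{x4, x5, x6}: 2 true → even ✓
{x1, x3}: 1 true → odd ✓
{x0, x1}: 1 true → odd ✓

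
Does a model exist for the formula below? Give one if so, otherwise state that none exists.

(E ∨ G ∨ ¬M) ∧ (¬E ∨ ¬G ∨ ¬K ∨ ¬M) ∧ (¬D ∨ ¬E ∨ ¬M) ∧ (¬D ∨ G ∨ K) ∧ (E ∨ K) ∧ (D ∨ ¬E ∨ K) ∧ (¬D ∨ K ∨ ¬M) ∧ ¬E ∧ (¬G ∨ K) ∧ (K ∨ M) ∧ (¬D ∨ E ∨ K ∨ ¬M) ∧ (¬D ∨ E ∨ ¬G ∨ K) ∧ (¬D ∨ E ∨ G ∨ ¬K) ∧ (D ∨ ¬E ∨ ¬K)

D = False, G = True, E = False, K = True, M = True

Unit clause (¬E) forces E = False.
In (E ∨ K) only K is left, so K = True.
Set D = False.
Set G = True.
Set M = True.
All clauses satisfied.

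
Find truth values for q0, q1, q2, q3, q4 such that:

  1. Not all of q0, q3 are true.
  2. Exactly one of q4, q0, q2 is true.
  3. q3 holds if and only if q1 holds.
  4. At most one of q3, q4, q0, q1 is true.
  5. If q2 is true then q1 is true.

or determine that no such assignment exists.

q0: False; q1: False; q2: False; q3: False; q4: True

  (1) {q0, q3}: 0/2 true — not all ✓
  (2) {q4, q0, q2}: 1 true — exactly one ✓
  (3) q3=F, q1=F — same ✓
  (4) {q3, q4, q0, q1}: 1 true — at most one ✓
  (5) q2=F ⇒ q1: vacuous ✓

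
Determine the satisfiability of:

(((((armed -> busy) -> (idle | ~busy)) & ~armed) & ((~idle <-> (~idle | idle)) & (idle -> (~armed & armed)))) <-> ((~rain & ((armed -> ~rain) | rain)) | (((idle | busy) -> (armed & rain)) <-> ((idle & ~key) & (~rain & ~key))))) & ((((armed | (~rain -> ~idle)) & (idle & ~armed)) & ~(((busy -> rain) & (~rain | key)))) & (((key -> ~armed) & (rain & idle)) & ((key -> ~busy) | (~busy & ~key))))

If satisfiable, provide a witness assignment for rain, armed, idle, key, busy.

The formula is unsatisfiable.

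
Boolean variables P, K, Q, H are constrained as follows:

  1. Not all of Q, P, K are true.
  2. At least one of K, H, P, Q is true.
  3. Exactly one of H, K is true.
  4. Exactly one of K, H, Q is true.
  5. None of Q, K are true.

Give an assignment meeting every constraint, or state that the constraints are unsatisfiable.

P=F, K=F, Q=F, H=T

  (1) {Q, P, K}: 0/3 true — not all ✓
  (2) {K, H, P, Q}: 1 true — at least one ✓
  (3) {H, K}: 1 true — exactly one ✓
  (4) {K, H, Q}: 1 true — exactly one ✓
  (5) {Q, K}: 0 true — none ✓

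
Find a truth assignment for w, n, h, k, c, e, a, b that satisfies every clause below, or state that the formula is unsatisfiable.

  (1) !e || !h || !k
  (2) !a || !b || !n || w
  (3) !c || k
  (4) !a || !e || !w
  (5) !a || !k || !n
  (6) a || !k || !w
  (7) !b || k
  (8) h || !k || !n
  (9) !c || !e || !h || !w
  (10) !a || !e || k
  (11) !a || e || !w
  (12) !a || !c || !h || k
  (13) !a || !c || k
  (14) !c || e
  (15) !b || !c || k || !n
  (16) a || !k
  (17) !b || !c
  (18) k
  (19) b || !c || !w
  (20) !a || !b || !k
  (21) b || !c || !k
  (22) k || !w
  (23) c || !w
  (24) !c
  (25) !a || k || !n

Unit clause (k) forces k = True.
Unit clause (!c) forces c = False.
In (a || !k) only a is left, so a = True.
In (!a || !b || !k) only !b is left, so b = False.
In (c || !w) only !w is left, so w = False.
In (!a || !k || !n) only !n is left, so n = False.
Set h = True.
  then (!e || !h || !k) forces e = False.
All clauses satisfied.

w: False, n: False, h: True, k: True, c: False, e: False, a: True, b: False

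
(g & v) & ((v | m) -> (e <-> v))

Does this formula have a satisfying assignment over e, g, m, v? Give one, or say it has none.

e=T; g=T; m=T; v=T

  g & v = True
  (v | m) -> (e <-> v) = True
    v | m = True
    e <-> v = True
Both conjuncts True, so the formula holds.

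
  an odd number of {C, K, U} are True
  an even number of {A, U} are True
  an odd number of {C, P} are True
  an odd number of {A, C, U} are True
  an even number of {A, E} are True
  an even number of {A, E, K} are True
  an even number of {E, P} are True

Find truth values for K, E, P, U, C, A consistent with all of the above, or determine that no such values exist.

K: False; E: False; P: False; U: False; C: True; A: False

{C, K, U}: 1 true → odd ✓
{A, U}: 0 true → even ✓
{C, P}: 1 true → odd ✓
{A, C, U}: 1 true → odd ✓
{A, E}: 0 true → even ✓
{A, E, K}: 0 true → even ✓
{E, P}: 0 true → even ✓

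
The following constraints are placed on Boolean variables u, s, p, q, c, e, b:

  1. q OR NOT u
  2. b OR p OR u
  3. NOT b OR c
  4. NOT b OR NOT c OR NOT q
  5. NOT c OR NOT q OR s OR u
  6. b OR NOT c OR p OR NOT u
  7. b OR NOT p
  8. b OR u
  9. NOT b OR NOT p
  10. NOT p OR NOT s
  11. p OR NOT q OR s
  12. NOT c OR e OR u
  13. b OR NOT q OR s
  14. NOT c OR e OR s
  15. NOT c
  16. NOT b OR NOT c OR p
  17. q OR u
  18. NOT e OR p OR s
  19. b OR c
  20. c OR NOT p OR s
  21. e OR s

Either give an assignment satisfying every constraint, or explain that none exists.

The formula is unsatisfiable.

Case c = True:
  Clause (NOT c) is falsified — contradiction.
Case c = False:
  (NOT b OR c) forces b = False.
  Clause (b OR c) is falsified — contradiction.
Both cases fail, so the formula is unsatisfiable.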